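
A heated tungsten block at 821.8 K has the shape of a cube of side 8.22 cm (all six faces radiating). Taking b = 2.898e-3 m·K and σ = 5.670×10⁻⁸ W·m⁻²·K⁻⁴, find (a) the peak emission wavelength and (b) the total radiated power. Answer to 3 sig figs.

λ_max ≈ 3.53 μm; P ≈ 1.05×10³ W

(a) λ_max = b/T = 2.898×10⁻³/821.8 = 3.526×10⁻⁶ m = 3.53 μm.
Area A = 6s² = 6×(0.0822 m)² = 0.040541 m².
(b) P = σAT⁴ = 5.670×10⁻⁸×0.040541×(821.8)⁴ = 1.05×10³ W.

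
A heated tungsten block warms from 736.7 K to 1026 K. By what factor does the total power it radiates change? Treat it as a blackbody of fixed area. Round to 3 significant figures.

P ∝ T⁴, so P₂/P₁ = (T₂/T₁)⁴ = (1026/736.7)⁴ = (1.39270)⁴ = 3.76.

P₂/P₁ ≈ 3.76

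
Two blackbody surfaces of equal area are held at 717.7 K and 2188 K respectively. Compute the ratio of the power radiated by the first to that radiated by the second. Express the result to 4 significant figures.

With equal areas, P₁/P₂ = (T₁/T₂)⁴ = (717.7/2188)⁴ = 0.01158.

P₁/P₂ ≈ 0.01158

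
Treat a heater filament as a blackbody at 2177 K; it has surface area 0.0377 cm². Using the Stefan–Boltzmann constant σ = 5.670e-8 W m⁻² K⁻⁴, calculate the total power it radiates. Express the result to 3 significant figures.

Area A = 0.0377 cm² = 3.77×10⁻⁶ m².
P = σAT⁴ = 5.670×10⁻⁸ × 3.77×10⁻⁶ × (2177)⁴ = 4.80 W.

P ≈ 4.80 W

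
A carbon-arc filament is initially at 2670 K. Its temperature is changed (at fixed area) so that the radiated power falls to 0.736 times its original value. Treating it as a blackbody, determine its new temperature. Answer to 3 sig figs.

P ∝ T⁴, so T₂/T₁ = (P₂/P₁)^(1/4) = (0.736)^(1/4) = 0.926231.
T₂ = 2670 × 0.926231 = 2.47×10³ K.

T₂ ≈ 2.47×10³ K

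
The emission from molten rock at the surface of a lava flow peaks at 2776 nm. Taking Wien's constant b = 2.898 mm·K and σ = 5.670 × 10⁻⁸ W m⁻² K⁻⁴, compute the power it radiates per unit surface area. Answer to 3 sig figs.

I ≈ 6.73×10⁴ W/m²

Wien's law: T = b/λ_max = 2.898×10⁻³/2.776×10⁻⁶ = 1043.95 K.
Then I = σT⁴ = 5.670×10⁻⁸×(1043.95)⁴ = 6.73×10⁴ W/m².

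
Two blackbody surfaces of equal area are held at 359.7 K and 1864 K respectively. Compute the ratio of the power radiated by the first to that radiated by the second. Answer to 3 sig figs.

With equal areas, P₁/P₂ = (T₁/T₂)⁴ = (359.7/1864)⁴ = 1.39×10⁻³.

P₁/P₂ ≈ 1.39×10⁻³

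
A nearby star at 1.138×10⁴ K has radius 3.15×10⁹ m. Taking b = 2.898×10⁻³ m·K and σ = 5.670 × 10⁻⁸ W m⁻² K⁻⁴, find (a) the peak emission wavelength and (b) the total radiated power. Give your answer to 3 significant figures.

(a) λ_max = b/T = 2.898×10⁻³/1.138×10⁴ = 2.547×10⁻⁷ m = 255 nm.
Surface area A = 4πR² = 4π(3.15×10⁹ m)² = 1.24690×10²⁰ m².
(b) P = σAT⁴ = 5.670×10⁻⁸×1.24690×10²⁰×(1.138×10⁴)⁴ = 1.19×10²⁹ W.

λ_max ≈ 255 nm; P ≈ 1.19×10²⁹ W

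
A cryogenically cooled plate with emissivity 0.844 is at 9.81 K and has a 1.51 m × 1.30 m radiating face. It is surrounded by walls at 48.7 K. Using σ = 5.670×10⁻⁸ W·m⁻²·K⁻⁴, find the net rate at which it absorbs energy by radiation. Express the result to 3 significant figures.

Net gain ≈ 0.528 W

Area A = 1.51 × 1.30 = 1.963 m².
Net radiated power P_net = εσA(T⁴ − T₀⁴) = 0.844×5.670×10⁻⁸×1.963×(9.81⁴ − 48.7⁴).
T⁴ − T₀⁴ = 9261.39 − 5.62491×10⁶ = -5.61565×10⁶ K⁴, so P_net = -0.528 W — negative, meaning a net gain of 0.528 W.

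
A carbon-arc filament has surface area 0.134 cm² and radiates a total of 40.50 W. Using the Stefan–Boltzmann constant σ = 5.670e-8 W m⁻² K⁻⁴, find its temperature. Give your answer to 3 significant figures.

T ≈ 2.70×10³ K

Area A = 0.134 cm² = 1.34×10⁻⁵ m².
P = σAT⁴ ⇒ T = (P/(σA))^(1/4) = (40.50/(5.670×10⁻⁸×1.34×10⁻⁵))^(1/4) = 2.70×10³ K.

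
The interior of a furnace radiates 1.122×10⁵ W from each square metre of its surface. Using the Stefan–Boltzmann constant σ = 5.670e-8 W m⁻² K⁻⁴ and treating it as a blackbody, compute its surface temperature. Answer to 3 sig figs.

T ≈ 1.19×10³ K

I = σT⁴, so T = (I/σ)^(1/4) = (1.122×10⁵/(5.670×10⁻⁸))^(1/4) = 1.19×10³ K.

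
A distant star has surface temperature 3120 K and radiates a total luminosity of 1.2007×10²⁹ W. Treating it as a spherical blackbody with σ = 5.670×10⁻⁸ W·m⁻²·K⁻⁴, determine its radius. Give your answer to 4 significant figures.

L = 4πR²σT⁴ ⇒ R = √(L/(4πσT⁴)).
σT⁴ = 5.37281×10⁶ W/m², so R = √(1.2007×10²⁹/(4π×5.37281×10⁶)) = 4.217×10¹⁰ m.

R ≈ 4.217×10¹⁰ m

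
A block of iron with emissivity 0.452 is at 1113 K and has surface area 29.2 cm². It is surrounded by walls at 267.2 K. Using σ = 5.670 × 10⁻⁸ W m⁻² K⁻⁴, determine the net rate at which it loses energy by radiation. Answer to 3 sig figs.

Net loss ≈ 114 W

Area A = 29.2 cm² = 2.92×10⁻³ m².
Net radiated power P_net = εσA(T⁴ − T₀⁴) = 0.452×5.670×10⁻⁸×2.92×10⁻³×(1113⁴ − 267.2⁴).
T⁴ − T₀⁴ = 1.53455×10¹² − 5.09737×10⁹ = 1.52945×10¹² K⁴, so P_net = 114 W.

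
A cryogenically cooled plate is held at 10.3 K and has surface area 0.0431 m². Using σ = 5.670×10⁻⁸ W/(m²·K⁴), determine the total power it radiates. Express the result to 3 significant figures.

Area A = 0.0431 m².
P = σAT⁴ = 5.670×10⁻⁸ × 0.0431 × (10.3)⁴ = 2.75×10⁻⁵ W.

P ≈ 2.75×10⁻⁵ W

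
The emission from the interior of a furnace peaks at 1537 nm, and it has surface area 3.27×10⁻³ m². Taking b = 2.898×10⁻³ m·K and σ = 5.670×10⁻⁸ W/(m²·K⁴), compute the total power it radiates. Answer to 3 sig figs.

P ≈ 2.34×10³ W

Wien's law: T = b/λ_max = 2.898×10⁻³/1.537×10⁻⁶ = 1885.49 K.
Area A = 3.27×10⁻³ m².
Then P = σAT⁴ = 5.670×10⁻⁸×3.27×10⁻³×(1885.49)⁴ = 2.34×10³ W.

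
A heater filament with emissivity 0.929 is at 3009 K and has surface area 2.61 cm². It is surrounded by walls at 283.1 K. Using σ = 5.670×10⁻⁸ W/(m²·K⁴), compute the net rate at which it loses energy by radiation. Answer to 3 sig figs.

Net loss ≈ 1.13×10³ W

Area A = 2.61 cm² = 2.61×10⁻⁴ m².
Net radiated power P_net = εσA(T⁴ − T₀⁴) = 0.929×5.670×10⁻⁸×2.61×10⁻⁴×(3009⁴ − 283.1⁴).
T⁴ − T₀⁴ = 8.19764×10¹³ − 6.42332×10⁹ = 8.19700×10¹³ K⁴, so P_net = 1.13×10³ W.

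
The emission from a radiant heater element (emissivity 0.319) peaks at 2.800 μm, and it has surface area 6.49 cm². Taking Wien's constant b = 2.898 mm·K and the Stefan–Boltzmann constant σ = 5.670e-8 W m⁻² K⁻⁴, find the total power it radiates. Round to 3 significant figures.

Wien's law: T = b/λ_max = 2.898×10⁻³/2.800×10⁻⁶ = 1035.00 K.
Area A = 6.49 cm² = 6.49×10⁻⁴ m².
Then P = εσAT⁴ = 0.319×5.670×10⁻⁸×6.49×10⁻⁴×(1035.00)⁴ = 13.5 W.

P ≈ 13.5 W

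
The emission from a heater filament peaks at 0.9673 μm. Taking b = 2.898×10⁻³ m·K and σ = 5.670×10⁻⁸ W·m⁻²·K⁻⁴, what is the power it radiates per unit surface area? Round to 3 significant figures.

I ≈ 4.57×10⁶ W/m²

Wien's law: T = b/λ_max = 2.898×10⁻³/9.673×10⁻⁷ = 2995.97 K.
Then I = σT⁴ = 5.670×10⁻⁸×(2995.97)⁴ = 4.57×10⁶ W/m².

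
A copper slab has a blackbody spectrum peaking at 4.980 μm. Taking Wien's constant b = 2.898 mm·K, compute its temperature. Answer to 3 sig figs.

Wien's law gives T = b/λ_max = (2.898×10⁻³ m·K)/(4.980×10⁻⁶ m) = 582 K.

T ≈ 582 K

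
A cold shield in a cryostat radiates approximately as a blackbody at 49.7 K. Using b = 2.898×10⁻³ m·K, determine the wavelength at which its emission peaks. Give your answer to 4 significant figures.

Wien's displacement law: λ_max = b/T = (2.898×10⁻³ m·K)/(49.7 K) = 5.8310×10⁻⁵ m.
That is 58.31 μm, in the infrared range.

λ_max ≈ 58.31 μm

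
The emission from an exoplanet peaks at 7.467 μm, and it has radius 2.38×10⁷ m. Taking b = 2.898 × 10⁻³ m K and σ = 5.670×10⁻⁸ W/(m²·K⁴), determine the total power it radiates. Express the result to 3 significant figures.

P ≈ 9.16×10¹⁸ W

Wien's law: T = b/λ_max = 2.898×10⁻³/7.467×10⁻⁶ = 388.108 K.
Surface area A = 4πR² = 4π(2.38×10⁷ m)² = 7.11809×10¹⁵ m².
Then P = σAT⁴ = 5.670×10⁻⁸×7.11809×10¹⁵×(388.108)⁴ = 9.16×10¹⁸ W.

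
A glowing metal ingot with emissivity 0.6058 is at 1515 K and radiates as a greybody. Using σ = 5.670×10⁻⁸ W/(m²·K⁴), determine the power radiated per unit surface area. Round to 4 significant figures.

I ≈ 1.810×10⁵ W/m²

Stefan–Boltzmann: I = εσT⁴ = 0.6058 × 5.670×10⁻⁸ × (1515)⁴ = 1.810×10⁵ W/m².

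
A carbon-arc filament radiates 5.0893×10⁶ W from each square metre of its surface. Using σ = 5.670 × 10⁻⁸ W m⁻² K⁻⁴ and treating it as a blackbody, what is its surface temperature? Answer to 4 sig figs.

I = σT⁴, so T = (I/σ)^(1/4) = (5.0893×10⁶/(5.670×10⁻⁸))^(1/4) = 3078 K.

T ≈ 3078 K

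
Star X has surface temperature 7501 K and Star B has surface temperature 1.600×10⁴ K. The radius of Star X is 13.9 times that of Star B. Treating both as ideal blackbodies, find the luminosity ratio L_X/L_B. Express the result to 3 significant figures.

L_X/L_B ≈ 9.33

L ∝ R²T⁴, so L_X/L_B = (R_X/R_B)²(T_X/T_B)⁴ = (13.9)² × (7501/1.600×10⁴)⁴ = 193.21 × 0.0483055 = 9.33.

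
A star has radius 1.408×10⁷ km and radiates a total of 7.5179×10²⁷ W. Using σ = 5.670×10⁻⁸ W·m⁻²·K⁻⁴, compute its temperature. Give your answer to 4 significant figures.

Surface area A = 4πR² = 4π(1.408×10¹⁰ m)² = 2.49124×10²¹ m².
P = σAT⁴ ⇒ T = (P/(σA))^(1/4) = (7.5179×10²⁷/(5.670×10⁻⁸×2.49124×10²¹))^(1/4) = 2701 K.

T ≈ 2701 K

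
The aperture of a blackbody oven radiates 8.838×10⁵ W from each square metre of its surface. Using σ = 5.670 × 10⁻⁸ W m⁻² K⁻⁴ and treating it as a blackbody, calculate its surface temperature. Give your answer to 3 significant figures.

T ≈ 1.99×10³ K

I = σT⁴, so T = (I/σ)^(1/4) = (8.838×10⁵/(5.670×10⁻⁸))^(1/4) = 1.99×10³ K.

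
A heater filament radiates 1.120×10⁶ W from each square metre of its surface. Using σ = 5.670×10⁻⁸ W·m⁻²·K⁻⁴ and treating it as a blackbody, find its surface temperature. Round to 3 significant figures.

I = σT⁴, so T = (I/σ)^(1/4) = (1.120×10⁶/(5.670×10⁻⁸))^(1/4) = 2.11×10³ K.

T ≈ 2.11×10³ K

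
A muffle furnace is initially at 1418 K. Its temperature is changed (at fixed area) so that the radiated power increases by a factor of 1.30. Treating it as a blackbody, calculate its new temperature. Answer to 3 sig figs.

T₂ ≈ 1.51×10³ K

P ∝ T⁴, so T₂/T₁ = (P₂/P₁)^(1/4) = (1.30)^(1/4) = 1.06779.
T₂ = 1418 × 1.06779 = 1.51×10³ K.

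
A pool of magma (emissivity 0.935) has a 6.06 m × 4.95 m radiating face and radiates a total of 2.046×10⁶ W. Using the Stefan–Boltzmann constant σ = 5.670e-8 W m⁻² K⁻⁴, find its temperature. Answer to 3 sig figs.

Area A = 6.06 × 4.95 = 29.997 m².
P = εσAT⁴ ⇒ T = (P/(εσA))^(1/4) = (2.046×10⁶/(0.935×5.670×10⁻⁸×29.997))^(1/4) = 1.07×10³ K.

T ≈ 1.07×10³ K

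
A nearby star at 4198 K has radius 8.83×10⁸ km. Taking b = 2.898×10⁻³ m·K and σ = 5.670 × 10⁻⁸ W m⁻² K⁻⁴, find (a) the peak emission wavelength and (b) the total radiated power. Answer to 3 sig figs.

λ_max ≈ 0.690 μm; P ≈ 1.73×10³² W

(a) λ_max = b/T = 2.898×10⁻³/4198 = 6.903×10⁻⁷ m = 0.690 μm.
Surface area A = 4πR² = 4π(8.83×10¹¹ m)² = 9.79786×10²⁴ m².
(b) P = σAT⁴ = 5.670×10⁻⁸×9.79786×10²⁴×(4198)⁴ = 1.73×10³² W.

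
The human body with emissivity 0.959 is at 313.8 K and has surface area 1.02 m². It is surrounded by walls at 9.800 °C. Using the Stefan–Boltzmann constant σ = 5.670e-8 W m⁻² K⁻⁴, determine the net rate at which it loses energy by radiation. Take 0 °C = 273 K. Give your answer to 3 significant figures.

Net loss ≈ 183 W

Surroundings: T = 9.800 °C + 273 = 282.800 K.
Area A = 1.02 m².
Net radiated power P_net = εσA(T⁴ − T₀⁴) = 0.959×5.670×10⁻⁸×1.02×(313.8⁴ − 282.800⁴).
T⁴ − T₀⁴ = 9.69643×10⁹ − 6.39613×10⁹ = 3.30030×10⁹ K⁴, so P_net = 183 W.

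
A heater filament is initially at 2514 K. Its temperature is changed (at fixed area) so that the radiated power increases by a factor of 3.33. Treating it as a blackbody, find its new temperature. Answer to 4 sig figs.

P ∝ T⁴, so T₂/T₁ = (P₂/P₁)^(1/4) = (3.33)^(1/4) = 1.35086.
T₂ = 2514 × 1.35086 = 3396 K.

T₂ ≈ 3396 K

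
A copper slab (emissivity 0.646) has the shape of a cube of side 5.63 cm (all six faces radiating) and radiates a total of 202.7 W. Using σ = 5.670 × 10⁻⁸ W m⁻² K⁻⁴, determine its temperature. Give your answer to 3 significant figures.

Area A = 6s² = 6×(0.0563 m)² = 0.0190181 m².
P = εσAT⁴ ⇒ T = (P/(εσA))^(1/4) = (202.7/(0.646×5.670×10⁻⁸×0.0190181))^(1/4) = 734 K.

T ≈ 734 K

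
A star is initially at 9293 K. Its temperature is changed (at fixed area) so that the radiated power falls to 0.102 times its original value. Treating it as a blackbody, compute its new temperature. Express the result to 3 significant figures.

P ∝ T⁴, so T₂/T₁ = (P₂/P₁)^(1/4) = (0.102)^(1/4) = 0.565132.
T₂ = 9293 × 0.565132 = 5.25×10³ K.

T₂ ≈ 5.25×10³ K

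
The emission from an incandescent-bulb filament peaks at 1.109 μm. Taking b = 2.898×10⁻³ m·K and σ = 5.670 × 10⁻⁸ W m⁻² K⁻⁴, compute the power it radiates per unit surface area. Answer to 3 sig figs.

Wien's law: T = b/λ_max = 2.898×10⁻³/1.109×10⁻⁶ = 2613.17 K.
Then I = σT⁴ = 5.670×10⁻⁸×(2613.17)⁴ = 2.64×10⁶ W/m².

I ≈ 2.64×10⁶ W/m²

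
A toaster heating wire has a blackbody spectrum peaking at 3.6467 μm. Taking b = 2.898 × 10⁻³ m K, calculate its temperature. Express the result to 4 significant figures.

Wien's law gives T = b/λ_max = (2.898×10⁻³ m·K)/(3.6467×10⁻⁶ m) = 794.7 K.

T ≈ 794.7 K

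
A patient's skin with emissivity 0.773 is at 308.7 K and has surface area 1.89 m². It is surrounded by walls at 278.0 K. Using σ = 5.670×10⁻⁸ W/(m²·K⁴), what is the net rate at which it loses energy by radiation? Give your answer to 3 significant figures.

Area A = 1.89 m².
Net radiated power P_net = εσA(T⁴ − T₀⁴) = 0.773×5.670×10⁻⁸×1.89×(308.7⁴ − 278.0⁴).
T⁴ − T₀⁴ = 9.08127×10⁹ − 5.97282×10⁹ = 3.10845×10⁹ K⁴, so P_net = 257 W.

Net loss ≈ 257 W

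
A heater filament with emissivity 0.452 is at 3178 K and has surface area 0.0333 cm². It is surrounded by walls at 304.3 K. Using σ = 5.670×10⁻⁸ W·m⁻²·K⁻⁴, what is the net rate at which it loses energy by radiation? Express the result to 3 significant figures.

Area A = 0.0333 cm² = 3.33×10⁻⁶ m².
Net radiated power P_net = εσA(T⁴ − T₀⁴) = 0.452×5.670×10⁻⁸×3.33×10⁻⁶×(3178⁴ − 304.3⁴).
T⁴ − T₀⁴ = 1.02004×10¹⁴ − 8.57448×10⁹ = 1.01995×10¹⁴ K⁴, so P_net = 8.70 W.

Net loss ≈ 8.70 W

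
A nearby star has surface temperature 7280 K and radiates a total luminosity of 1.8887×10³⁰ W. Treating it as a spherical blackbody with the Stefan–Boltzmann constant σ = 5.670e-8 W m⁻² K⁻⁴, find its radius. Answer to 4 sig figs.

L = 4πR²σT⁴ ⇒ R = √(L/(4πσT⁴)).
σT⁴ = 1.59261×10⁸ W/m², so R = √(1.8887×10³⁰/(4π×1.59261×10⁸)) = 3.072×10¹⁰ m.

R ≈ 3.072×10¹⁰ m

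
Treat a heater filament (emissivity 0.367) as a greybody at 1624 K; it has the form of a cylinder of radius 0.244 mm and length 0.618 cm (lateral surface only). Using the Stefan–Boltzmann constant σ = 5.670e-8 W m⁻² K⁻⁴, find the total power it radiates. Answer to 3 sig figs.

P ≈ 1.37 W

Lateral area A = 2πrL = 2π×2.44×10⁻⁴×6.18×10⁻³ = 9.47454×10⁻⁶ m².
P = εσAT⁴ = 0.367 × 5.670×10⁻⁸ × 9.47454×10⁻⁶ × (1624)⁴ = 1.37 W.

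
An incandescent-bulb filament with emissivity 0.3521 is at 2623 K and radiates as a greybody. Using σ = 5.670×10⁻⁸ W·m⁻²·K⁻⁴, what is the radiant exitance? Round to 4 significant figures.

Stefan–Boltzmann: I = εσT⁴ = 0.3521 × 5.670×10⁻⁸ × (2623)⁴ = 9.450×10⁵ W/m².

I ≈ 9.450×10⁵ W/m²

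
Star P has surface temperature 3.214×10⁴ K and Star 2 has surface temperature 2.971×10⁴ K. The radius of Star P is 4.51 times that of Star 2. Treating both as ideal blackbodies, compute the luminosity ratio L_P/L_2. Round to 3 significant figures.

L_P/L_2 ≈ 27.9

L ∝ R²T⁴, so L_P/L_2 = (R_P/R_2)²(T_P/T_2)⁴ = (4.51)² × (3.214×10⁴/2.971×10⁴)⁴ = 20.3401 × 1.36953 = 27.9.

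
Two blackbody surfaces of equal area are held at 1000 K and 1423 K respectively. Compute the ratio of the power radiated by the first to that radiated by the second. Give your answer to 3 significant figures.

P₁/P₂ ≈ 0.244

With equal areas, P₁/P₂ = (T₁/T₂)⁴ = (1000/1423)⁴ = 0.244.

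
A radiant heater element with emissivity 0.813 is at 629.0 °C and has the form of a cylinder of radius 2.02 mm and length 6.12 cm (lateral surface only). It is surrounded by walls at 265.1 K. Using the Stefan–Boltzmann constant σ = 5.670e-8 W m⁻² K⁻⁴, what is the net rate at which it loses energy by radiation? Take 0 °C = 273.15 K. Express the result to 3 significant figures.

Net loss ≈ 23.5 W

T = 629.0 °C + 273.15 = 902.15 K.
Lateral area A = 2πrL = 2π×2.02×10⁻³×0.0612 = 7.76753×10⁻⁴ m².
Net radiated power P_net = εσA(T⁴ − T₀⁴) = 0.813×5.670×10⁻⁸×7.76753×10⁻⁴×(902.15⁴ − 265.1⁴).
T⁴ − T₀⁴ = 6.62392×10¹¹ − 4.93900×10⁹ = 6.57453×10¹¹ K⁴, so P_net = 23.5 W.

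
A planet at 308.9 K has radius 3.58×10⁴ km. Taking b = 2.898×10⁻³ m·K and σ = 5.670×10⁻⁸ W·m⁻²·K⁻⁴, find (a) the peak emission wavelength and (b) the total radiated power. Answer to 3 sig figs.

λ_max ≈ 9.38 μm; P ≈ 8.31×10¹⁸ W

(a) λ_max = b/T = 2.898×10⁻³/308.9 = 9.382×10⁻⁶ m = 9.38 μm.
Surface area A = 4πR² = 4π(3.58×10⁷ m)² = 1.61056×10¹⁶ m².
(b) P = σAT⁴ = 5.670×10⁻⁸×1.61056×10¹⁶×(308.9)⁴ = 8.31×10¹⁸ W.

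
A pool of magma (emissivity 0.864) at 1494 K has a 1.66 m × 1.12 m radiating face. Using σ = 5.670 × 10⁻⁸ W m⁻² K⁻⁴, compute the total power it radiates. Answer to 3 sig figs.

P ≈ 4.54×10⁵ W

Area A = 1.66 × 1.12 = 1.8592 m².
P = εσAT⁴ = 0.864 × 5.670×10⁻⁸ × 1.8592 × (1494)⁴ = 4.54×10⁵ W.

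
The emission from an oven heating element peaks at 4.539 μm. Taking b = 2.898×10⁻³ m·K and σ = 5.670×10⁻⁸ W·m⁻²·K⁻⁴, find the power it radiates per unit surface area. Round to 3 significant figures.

I ≈ 9.42×10³ W/m²

Wien's law: T = b/λ_max = 2.898×10⁻³/4.539×10⁻⁶ = 638.467 K.
Then I = σT⁴ = 5.670×10⁻⁸×(638.467)⁴ = 9.42×10³ W/m².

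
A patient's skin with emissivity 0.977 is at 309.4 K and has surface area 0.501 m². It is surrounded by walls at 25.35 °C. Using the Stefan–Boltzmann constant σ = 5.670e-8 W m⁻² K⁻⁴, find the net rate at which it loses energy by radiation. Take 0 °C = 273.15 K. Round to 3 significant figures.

Net loss ≈ 34.0 W

Surroundings: T = 25.35 °C + 273.15 = 298.50 K.
Area A = 0.501 m².
Net radiated power P_net = εσA(T⁴ − T₀⁴) = 0.977×5.670×10⁻⁸×0.501×(309.4⁴ − 298.50⁴).
T⁴ − T₀⁴ = 9.16392×10⁹ − 7.93921×10⁹ = 1.22471×10⁹ K⁴, so P_net = 34.0 W.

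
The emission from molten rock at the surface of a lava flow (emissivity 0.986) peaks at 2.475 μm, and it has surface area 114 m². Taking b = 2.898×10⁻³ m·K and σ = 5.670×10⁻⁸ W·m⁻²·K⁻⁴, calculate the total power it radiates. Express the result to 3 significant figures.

Wien's law: T = b/λ_max = 2.898×10⁻³/2.475×10⁻⁶ = 1170.91 K.
Area A = 114 m².
Then P = εσAT⁴ = 0.986×5.670×10⁻⁸×114×(1170.91)⁴ = 1.20×10⁷ W.

P ≈ 1.20×10⁷ W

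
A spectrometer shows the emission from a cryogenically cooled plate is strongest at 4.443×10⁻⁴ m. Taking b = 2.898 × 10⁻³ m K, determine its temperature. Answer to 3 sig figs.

T ≈ 6.52 K

Wien's law gives T = b/λ_max = (2.898×10⁻³ m·K)/(4.443×10⁻⁴ m) = 6.52 K.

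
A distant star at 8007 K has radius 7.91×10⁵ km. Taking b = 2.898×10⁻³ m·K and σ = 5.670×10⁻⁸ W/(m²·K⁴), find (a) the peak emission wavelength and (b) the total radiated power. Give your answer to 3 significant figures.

λ_max ≈ 362 nm; P ≈ 1.83×10²⁷ W

(a) λ_max = b/T = 2.898×10⁻³/8007 = 3.619×10⁻⁷ m = 362 nm.
Surface area A = 4πR² = 4π(7.91×10⁸ m)² = 7.86254×10¹⁸ m².
(b) P = σAT⁴ = 5.670×10⁻⁸×7.86254×10¹⁸×(8007)⁴ = 1.83×10²⁷ W.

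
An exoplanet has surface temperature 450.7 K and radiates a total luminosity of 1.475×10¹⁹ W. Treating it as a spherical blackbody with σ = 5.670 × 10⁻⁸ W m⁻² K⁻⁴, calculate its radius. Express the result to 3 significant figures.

L = 4πR²σT⁴ ⇒ R = √(L/(4πσT⁴)).
σT⁴ = 2339.56 W/m², so R = √(1.475×10¹⁹/(4π×2339.56)) = 2.24×10⁷ m.

R ≈ 2.24×10⁷ m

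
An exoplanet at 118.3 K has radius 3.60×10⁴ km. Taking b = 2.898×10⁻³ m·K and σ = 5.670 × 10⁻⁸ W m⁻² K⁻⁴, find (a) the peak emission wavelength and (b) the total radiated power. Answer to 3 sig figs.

(a) λ_max = b/T = 2.898×10⁻³/118.3 = 2.450×10⁻⁵ m = 24.5 μm.
Surface area A = 4πR² = 4π(3.60×10⁷ m)² = 1.62860×10¹⁶ m².
(b) P = σAT⁴ = 5.670×10⁻⁸×1.62860×10¹⁶×(118.3)⁴ = 1.81×10¹⁷ W.

λ_max ≈ 24.5 μm; P ≈ 1.81×10¹⁷ W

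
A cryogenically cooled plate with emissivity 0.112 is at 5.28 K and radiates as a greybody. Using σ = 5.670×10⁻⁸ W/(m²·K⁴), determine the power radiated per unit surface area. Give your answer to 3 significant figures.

Stefan–Boltzmann: I = εσT⁴ = 0.112 × 5.670×10⁻⁸ × (5.28)⁴ = 4.94×10⁻⁶ W/m².

I ≈ 4.94×10⁻⁶ W/m²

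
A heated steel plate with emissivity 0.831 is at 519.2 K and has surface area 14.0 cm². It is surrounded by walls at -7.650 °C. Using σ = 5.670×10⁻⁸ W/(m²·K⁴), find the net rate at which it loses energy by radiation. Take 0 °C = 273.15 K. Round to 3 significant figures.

Net loss ≈ 4.47 W

Surroundings: T = -7.650 °C + 273.15 = 265.500 K.
Area A = 14.0 cm² = 1.40×10⁻³ m².
Net radiated power P_net = εσA(T⁴ − T₀⁴) = 0.831×5.670×10⁻⁸×1.40×10⁻³×(519.2⁴ − 265.500⁴).
T⁴ − T₀⁴ = 7.26673×10¹⁰ − 4.96888×10⁹ = 6.76984×10¹⁰ K⁴, so P_net = 4.47 W.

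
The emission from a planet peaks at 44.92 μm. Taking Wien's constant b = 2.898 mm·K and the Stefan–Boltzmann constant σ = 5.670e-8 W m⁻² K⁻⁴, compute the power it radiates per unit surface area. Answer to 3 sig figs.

Wien's law: T = b/λ_max = 2.898×10⁻³/4.492×10⁻⁵ = 64.5147 K.
Then I = σT⁴ = 5.670×10⁻⁸×(64.5147)⁴ = 0.982 W/m².

I ≈ 0.982 W/m²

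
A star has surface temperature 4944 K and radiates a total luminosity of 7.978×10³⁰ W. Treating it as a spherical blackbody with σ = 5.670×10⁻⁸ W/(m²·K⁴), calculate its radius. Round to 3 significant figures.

L = 4πR²σT⁴ ⇒ R = √(L/(4πσT⁴)).
σT⁴ = 3.38764×10⁷ W/m², so R = √(7.978×10³⁰/(4π×3.38764×10⁷)) = 1.37×10¹¹ m.

R ≈ 1.37×10¹¹ m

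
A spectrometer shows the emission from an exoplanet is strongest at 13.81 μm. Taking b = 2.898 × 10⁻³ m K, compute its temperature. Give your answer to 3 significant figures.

T ≈ 210 K

Wien's law gives T = b/λ_max = (2.898×10⁻³ m·K)/(1.381×10⁻⁵ m) = 210 K.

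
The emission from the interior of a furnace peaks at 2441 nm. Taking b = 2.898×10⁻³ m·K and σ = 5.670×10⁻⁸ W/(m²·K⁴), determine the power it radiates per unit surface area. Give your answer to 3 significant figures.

I ≈ 1.13×10⁵ W/m²

Wien's law: T = b/λ_max = 2.898×10⁻³/2.441×10⁻⁶ = 1187.22 K.
Then I = σT⁴ = 5.670×10⁻⁸×(1187.22)⁴ = 1.13×10⁵ W/m².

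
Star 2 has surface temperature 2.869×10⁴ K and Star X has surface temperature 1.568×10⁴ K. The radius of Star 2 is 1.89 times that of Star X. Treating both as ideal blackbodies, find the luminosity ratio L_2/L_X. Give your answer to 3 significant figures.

L ∝ R²T⁴, so L_2/L_X = (R_2/R_X)²(T_2/T_X)⁴ = (1.89)² × (2.869×10⁴/1.568×10⁴)⁴ = 3.5721 × 11.2083 = 40.0.

L_2/L_X ≈ 40.0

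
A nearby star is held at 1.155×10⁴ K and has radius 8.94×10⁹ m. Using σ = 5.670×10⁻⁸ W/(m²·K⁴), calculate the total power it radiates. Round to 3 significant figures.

Surface area A = 4πR² = 4π(8.94×10⁹ m)² = 1.00435×10²¹ m².
P = σAT⁴ = 5.670×10⁻⁸ × 1.00435×10²¹ × (1.155×10⁴)⁴ = 1.01×10³⁰ W.

P ≈ 1.01×10³⁰ W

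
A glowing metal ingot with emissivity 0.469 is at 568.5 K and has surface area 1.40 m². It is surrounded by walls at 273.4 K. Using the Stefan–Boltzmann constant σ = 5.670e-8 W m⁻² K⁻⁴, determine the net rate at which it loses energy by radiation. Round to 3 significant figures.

Net loss ≈ 3.68×10³ W

Area A = 1.40 m².
Net radiated power P_net = εσA(T⁴ − T₀⁴) = 0.469×5.670×10⁻⁸×1.40×(568.5⁴ − 273.4⁴).
T⁴ − T₀⁴ = 1.04453×10¹¹ − 5.58720×10⁹ = 9.88658×10¹⁰ K⁴, so P_net = 3.68×10³ W.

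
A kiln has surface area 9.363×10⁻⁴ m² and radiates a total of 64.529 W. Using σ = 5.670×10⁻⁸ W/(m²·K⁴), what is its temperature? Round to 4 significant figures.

Area A = 9.363×10⁻⁴ m².
P = σAT⁴ ⇒ T = (P/(σA))^(1/4) = (64.529/(5.670×10⁻⁸×9.363×10⁻⁴))^(1/4) = 1050 K.

T ≈ 1050 K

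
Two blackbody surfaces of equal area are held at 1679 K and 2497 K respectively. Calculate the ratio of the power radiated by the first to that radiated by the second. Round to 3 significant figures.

P₁/P₂ ≈ 0.204

With equal areas, P₁/P₂ = (T₁/T₂)⁴ = (1679/2497)⁴ = 0.204.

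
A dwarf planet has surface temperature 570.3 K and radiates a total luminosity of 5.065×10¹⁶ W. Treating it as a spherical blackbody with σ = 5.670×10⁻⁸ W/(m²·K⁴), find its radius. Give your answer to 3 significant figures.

L = 4πR²σT⁴ ⇒ R = √(L/(4πσT⁴)).
σT⁴ = 5997.86 W/m², so R = √(5.065×10¹⁶/(4π×5997.86)) = 8.20×10⁵ m.

R ≈ 8.20×10⁵ m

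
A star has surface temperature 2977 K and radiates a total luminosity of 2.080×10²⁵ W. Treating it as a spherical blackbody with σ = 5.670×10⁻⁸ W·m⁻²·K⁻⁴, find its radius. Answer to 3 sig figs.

R ≈ 6.10×10⁸ m

L = 4πR²σT⁴ ⇒ R = √(L/(4πσT⁴)).
σT⁴ = 4.45347×10⁶ W/m², so R = √(2.080×10²⁵/(4π×4.45347×10⁶)) = 6.10×10⁸ m.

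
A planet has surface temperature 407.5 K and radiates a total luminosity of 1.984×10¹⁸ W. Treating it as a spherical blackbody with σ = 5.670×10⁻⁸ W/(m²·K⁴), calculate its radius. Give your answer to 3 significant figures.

L = 4πR²σT⁴ ⇒ R = √(L/(4πσT⁴)).
σT⁴ = 1563.48 W/m², so R = √(1.984×10¹⁸/(4π×1563.48)) = 1.00×10⁷ m.

R ≈ 1.00×10⁷ m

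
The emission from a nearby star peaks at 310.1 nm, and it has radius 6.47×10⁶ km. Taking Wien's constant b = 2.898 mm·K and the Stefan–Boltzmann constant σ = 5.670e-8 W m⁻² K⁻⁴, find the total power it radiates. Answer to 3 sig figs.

P ≈ 2.28×10²⁹ W

Wien's law: T = b/λ_max = 2.898×10⁻³/3.101×10⁻⁷ = 9345.37 K.
Surface area A = 4πR² = 4π(6.47×10⁹ m)² = 5.26040×10²⁰ m².
Then P = σAT⁴ = 5.670×10⁻⁸×5.26040×10²⁰×(9345.37)⁴ = 2.28×10²⁹ W.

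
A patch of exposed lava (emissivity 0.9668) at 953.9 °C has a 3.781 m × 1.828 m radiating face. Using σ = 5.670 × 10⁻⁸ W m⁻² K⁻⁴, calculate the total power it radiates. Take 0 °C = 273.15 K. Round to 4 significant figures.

P ≈ 8.589×10⁵ W

T = 953.9 °C + 273.15 = 1227.05 K.
Area A = 3.781 × 1.828 = 6.91167 m².
P = εσAT⁴ = 0.9668 × 5.670×10⁻⁸ × 6.91167 × (1227.05)⁴ = 8.589×10⁵ W.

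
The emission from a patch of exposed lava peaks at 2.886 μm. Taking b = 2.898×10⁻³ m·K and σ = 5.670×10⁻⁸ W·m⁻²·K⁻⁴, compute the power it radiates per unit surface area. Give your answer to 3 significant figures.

I ≈ 5.76×10⁴ W/m²

Wien's law: T = b/λ_max = 2.898×10⁻³/2.886×10⁻⁶ = 1004.16 K.
Then I = σT⁴ = 5.670×10⁻⁸×(1004.16)⁴ = 5.76×10⁴ W/m².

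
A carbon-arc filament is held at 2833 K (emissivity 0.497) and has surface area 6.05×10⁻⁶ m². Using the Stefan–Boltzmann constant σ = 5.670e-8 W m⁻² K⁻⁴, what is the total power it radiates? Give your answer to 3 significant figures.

P ≈ 11.0 W

Area A = 6.05×10⁻⁶ m².
P = εσAT⁴ = 0.497 × 5.670×10⁻⁸ × 6.05×10⁻⁶ × (2833)⁴ = 11.0 W.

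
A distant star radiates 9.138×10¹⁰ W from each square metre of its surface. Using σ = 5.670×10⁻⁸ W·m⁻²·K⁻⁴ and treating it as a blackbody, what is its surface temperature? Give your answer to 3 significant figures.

I = σT⁴, so T = (I/σ)^(1/4) = (9.138×10¹⁰/(5.670×10⁻⁸))^(1/4) = 3.56×10⁴ K.

T ≈ 3.56×10⁴ K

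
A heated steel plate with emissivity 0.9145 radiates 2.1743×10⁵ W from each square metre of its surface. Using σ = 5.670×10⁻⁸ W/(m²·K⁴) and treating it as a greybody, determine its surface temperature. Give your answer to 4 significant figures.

I = εσT⁴, so T = (I/εσ)^(1/4) = (2.1743×10⁵/(0.9145×5.670×10⁻⁸))^(1/4) = 1431 K.

T ≈ 1431 K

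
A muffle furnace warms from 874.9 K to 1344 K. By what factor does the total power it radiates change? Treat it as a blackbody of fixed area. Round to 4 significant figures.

P₂/P₁ ≈ 5.569

P ∝ T⁴, so P₂/P₁ = (T₂/T₁)⁴ = (1344/874.9)⁴ = (1.53618)⁴ = 5.569.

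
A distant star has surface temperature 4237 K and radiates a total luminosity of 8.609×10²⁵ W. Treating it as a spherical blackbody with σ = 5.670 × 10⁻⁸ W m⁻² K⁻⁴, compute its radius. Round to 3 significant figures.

R ≈ 6.12×10⁸ m

L = 4πR²σT⁴ ⇒ R = √(L/(4πσT⁴)).
σT⁴ = 1.82733×10⁷ W/m², so R = √(8.609×10²⁵/(4π×1.82733×10⁷)) = 6.12×10⁸ m.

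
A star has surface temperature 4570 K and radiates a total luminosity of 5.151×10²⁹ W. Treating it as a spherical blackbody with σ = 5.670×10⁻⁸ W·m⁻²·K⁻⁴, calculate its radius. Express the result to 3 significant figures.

R ≈ 4.07×10¹⁰ m

L = 4πR²σT⁴ ⇒ R = √(L/(4πσT⁴)).
σT⁴ = 2.47314×10⁷ W/m², so R = √(5.151×10²⁹/(4π×2.47314×10⁷)) = 4.07×10¹⁰ m.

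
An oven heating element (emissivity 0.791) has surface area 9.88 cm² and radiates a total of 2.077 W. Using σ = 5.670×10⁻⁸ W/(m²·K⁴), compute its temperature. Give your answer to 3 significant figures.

T ≈ 465 K

Area A = 9.88 cm² = 9.88×10⁻⁴ m².
P = εσAT⁴ ⇒ T = (P/(εσA))^(1/4) = (2.077/(0.791×5.670×10⁻⁸×9.88×10⁻⁴))^(1/4) = 465 K.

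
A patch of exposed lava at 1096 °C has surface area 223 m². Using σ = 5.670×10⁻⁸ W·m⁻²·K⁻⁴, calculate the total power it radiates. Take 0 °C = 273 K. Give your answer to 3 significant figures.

T = 1096 °C + 273 = 1369 K.
Area A = 223 m².
P = σAT⁴ = 5.670×10⁻⁸ × 223 × (1369)⁴ = 4.44×10⁷ W.

P ≈ 4.44×10⁷ W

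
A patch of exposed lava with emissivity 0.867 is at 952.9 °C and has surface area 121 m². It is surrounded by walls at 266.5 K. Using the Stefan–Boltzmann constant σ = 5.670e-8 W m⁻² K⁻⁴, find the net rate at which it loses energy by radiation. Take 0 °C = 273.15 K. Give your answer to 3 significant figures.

T = 952.9 °C + 273.15 = 1226.05 K.
Area A = 121 m².
Net radiated power P_net = εσA(T⁴ − T₀⁴) = 0.867×5.670×10⁻⁸×121×(1226.05⁴ − 266.5⁴).
T⁴ − T₀⁴ = 2.25961×10¹² − 5.04416×10⁹ = 2.25457×10¹² K⁴, so P_net = 1.34×10⁷ W.

Net loss ≈ 1.34×10⁷ W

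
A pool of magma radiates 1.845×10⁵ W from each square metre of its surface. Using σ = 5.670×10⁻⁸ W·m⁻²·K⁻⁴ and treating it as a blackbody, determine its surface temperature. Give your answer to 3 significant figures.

I = σT⁴, so T = (I/σ)^(1/4) = (1.845×10⁵/(5.670×10⁻⁸))^(1/4) = 1.34×10³ K.

T ≈ 1.34×10³ K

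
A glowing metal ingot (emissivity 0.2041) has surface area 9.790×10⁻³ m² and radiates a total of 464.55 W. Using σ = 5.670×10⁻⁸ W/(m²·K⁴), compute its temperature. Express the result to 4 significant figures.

Area A = 9.790×10⁻³ m².
P = εσAT⁴ ⇒ T = (P/(εσA))^(1/4) = (464.55/(0.2041×5.670×10⁻⁸×9.790×10⁻³))^(1/4) = 1423 K.

T ≈ 1423 K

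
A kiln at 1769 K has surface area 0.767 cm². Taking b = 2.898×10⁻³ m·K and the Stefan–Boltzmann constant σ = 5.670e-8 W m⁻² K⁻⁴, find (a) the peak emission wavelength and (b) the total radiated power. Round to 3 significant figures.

λ_max ≈ 1.64 μm; P ≈ 42.6 W

(a) λ_max = b/T = 2.898×10⁻³/1769 = 1.638×10⁻⁶ m = 1.64 μm.
Area A = 0.767 cm² = 7.67×10⁻⁵ m².
(b) P = σAT⁴ = 5.670×10⁻⁸×7.67×10⁻⁵×(1769)⁴ = 42.6 W.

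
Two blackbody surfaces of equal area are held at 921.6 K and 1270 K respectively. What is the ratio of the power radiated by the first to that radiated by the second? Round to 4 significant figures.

P₁/P₂ ≈ 0.2773

With equal areas, P₁/P₂ = (T₁/T₂)⁴ = (921.6/1270)⁴ = 0.2773.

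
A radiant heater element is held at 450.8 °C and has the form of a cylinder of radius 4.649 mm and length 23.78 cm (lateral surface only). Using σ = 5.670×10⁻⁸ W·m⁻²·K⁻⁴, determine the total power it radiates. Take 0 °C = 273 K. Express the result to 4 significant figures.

P ≈ 108.1 W

T = 450.8 °C + 273 = 723.8 K.
Lateral area A = 2πrL = 2π×4.649×10⁻³×0.2378 = 6.94626×10⁻³ m².
P = σAT⁴ = 5.670×10⁻⁸ × 6.94626×10⁻³ × (723.8)⁴ = 108.1 W.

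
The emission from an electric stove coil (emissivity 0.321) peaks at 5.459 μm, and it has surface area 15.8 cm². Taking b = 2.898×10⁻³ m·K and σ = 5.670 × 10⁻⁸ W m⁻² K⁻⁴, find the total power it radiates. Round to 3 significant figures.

Wien's law: T = b/λ_max = 2.898×10⁻³/5.459×10⁻⁶ = 530.866 K.
Area A = 15.8 cm² = 1.58×10⁻³ m².
Then P = εσAT⁴ = 0.321×5.670×10⁻⁸×1.58×10⁻³×(530.866)⁴ = 2.28 W.

P ≈ 2.28 W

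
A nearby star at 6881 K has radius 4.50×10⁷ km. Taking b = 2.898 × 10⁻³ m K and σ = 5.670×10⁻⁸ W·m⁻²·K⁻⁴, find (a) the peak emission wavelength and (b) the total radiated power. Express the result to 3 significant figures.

(a) λ_max = b/T = 2.898×10⁻³/6881 = 4.212×10⁻⁷ m = 0.421 μm.
Surface area A = 4πR² = 4π(4.50×10¹⁰ m)² = 2.54469×10²² m².
(b) P = σAT⁴ = 5.670×10⁻⁸×2.54469×10²²×(6881)⁴ = 3.23×10³⁰ W.

λ_max ≈ 0.421 μm; P ≈ 3.23×10³⁰ W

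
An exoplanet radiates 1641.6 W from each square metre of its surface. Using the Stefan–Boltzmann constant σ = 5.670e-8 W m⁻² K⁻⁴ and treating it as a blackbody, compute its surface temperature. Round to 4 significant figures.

T ≈ 412.5 K

I = σT⁴, so T = (I/σ)^(1/4) = (1641.6/(5.670×10⁻⁸))^(1/4) = 412.5 K.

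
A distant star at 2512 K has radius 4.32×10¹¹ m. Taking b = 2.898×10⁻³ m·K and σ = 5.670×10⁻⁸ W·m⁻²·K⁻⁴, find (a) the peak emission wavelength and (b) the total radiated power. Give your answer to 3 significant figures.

(a) λ_max = b/T = 2.898×10⁻³/2512 = 1.154×10⁻⁶ m = 1.15 μm.
Surface area A = 4πR² = 4π(4.32×10¹¹ m)² = 2.34519×10²⁴ m².
(b) P = σAT⁴ = 5.670×10⁻⁸×2.34519×10²⁴×(2512)⁴ = 5.29×10³⁰ W.

λ_max ≈ 1.15 μm; P ≈ 5.29×10³⁰ W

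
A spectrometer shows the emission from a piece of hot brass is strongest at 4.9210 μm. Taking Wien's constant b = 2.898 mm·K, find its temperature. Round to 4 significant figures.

Wien's law gives T = b/λ_max = (2.898×10⁻³ m·K)/(4.9210×10⁻⁶ m) = 588.9 K.

T ≈ 588.9 K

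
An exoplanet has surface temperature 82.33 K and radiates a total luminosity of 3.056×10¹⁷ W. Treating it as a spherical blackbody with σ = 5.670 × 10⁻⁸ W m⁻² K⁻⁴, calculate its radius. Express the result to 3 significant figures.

R ≈ 9.66×10⁷ m

L = 4πR²σT⁴ ⇒ R = √(L/(4πσT⁴)).
σT⁴ = 2.60505 W/m², so R = √(3.056×10¹⁷/(4π×2.60505)) = 9.66×10⁷ m.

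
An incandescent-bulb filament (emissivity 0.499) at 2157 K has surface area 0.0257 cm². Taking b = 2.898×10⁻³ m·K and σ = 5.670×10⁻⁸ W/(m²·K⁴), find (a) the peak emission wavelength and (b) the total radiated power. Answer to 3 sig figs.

λ_max ≈ 1.34×10³ nm; P ≈ 1.57 W

(a) λ_max = b/T = 2.898×10⁻³/2157 = 1.344×10⁻⁶ m = 1.34×10³ nm.
Area A = 0.0257 cm² = 2.57×10⁻⁶ m².
(b) P = εσAT⁴ = 0.499×5.670×10⁻⁸×2.57×10⁻⁶×(2157)⁴ = 1.57 W.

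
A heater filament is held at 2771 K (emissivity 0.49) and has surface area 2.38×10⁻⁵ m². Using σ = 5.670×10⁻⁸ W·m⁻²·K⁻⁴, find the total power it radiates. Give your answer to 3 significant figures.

P ≈ 39.0 W

Area A = 2.38×10⁻⁵ m².
P = εσAT⁴ = 0.49 × 5.670×10⁻⁸ × 2.38×10⁻⁵ × (2771)⁴ = 39.0 W.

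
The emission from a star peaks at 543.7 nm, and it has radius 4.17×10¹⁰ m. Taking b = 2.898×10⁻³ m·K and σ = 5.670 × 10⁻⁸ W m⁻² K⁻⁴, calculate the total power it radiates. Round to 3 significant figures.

Wien's law: T = b/λ_max = 2.898×10⁻³/5.437×10⁻⁷ = 5330.15 K.
Surface area A = 4πR² = 4π(4.17×10¹⁰ m)² = 2.18515×10²² m².
Then P = σAT⁴ = 5.670×10⁻⁸×2.18515×10²²×(5330.15)⁴ = 1.00×10³⁰ W.

P ≈ 1.00×10³⁰ W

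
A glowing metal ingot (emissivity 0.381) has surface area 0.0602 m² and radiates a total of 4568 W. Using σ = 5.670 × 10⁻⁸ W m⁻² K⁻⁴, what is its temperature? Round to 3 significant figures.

Area A = 0.0602 m².
P = εσAT⁴ ⇒ T = (P/(εσA))^(1/4) = (4568/(0.381×5.670×10⁻⁸×0.0602))^(1/4) = 1.37×10³ K.

T ≈ 1.37×10³ K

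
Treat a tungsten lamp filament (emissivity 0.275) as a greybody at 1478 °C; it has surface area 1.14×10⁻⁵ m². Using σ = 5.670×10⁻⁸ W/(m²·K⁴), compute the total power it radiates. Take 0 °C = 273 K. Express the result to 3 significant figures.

P ≈ 1.67 W

T = 1478 °C + 273 = 1751 K.
Area A = 1.14×10⁻⁵ m².
P = εσAT⁴ = 0.275 × 5.670×10⁻⁸ × 1.14×10⁻⁵ × (1751)⁴ = 1.67 W.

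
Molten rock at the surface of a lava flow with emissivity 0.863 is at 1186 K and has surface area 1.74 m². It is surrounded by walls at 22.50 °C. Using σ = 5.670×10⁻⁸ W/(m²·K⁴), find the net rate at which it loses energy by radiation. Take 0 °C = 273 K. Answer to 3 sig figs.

Surroundings: T = 22.50 °C + 273 = 295.50 K.
Area A = 1.74 m².
Net radiated power P_net = εσA(T⁴ − T₀⁴) = 0.863×5.670×10⁻⁸×1.74×(1186⁴ − 295.50⁴).
T⁴ − T₀⁴ = 1.97851×10¹² − 7.62483×10⁹ = 1.97089×10¹² K⁴, so P_net = 1.68×10⁵ W.

Net loss ≈ 1.68×10⁵ W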